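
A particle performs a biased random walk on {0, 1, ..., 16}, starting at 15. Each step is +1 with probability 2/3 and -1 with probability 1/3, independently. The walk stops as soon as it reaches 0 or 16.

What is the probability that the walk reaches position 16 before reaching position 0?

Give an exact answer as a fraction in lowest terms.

Answer: 65534/65535

Derivation:
Biased walk: p = 2/3, q = 1/3, r = q/p = 1/2
Gambler's ruin: P(hit 16 before 0 | start at 15) = (1 - r^a)/(1 - r^N)
r^15 = 1/32768; r^16 = 1/65536
P = (1 - 1/32768) / (1 - 1/65536) = 32767/32768 / 65535/65536 = 65534/65535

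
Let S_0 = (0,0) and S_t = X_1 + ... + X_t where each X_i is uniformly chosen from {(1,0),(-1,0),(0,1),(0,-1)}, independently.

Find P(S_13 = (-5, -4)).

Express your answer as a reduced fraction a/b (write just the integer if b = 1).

Answer: 16731/8388608

Derivation:
Let h be the number of horizontal steps (so 13-h are vertical). To end at (-5,-4) need (h-5)/2 right-steps and ((13-h)-4)/2 up-steps.
Sum over h with 5 ≤ h ≤ 9, h ≡ 1 (mod 2), 13-h ≡ 0 (mod 2):
h=5: C(13,5)·C(5,0)·C(8,2) = 1287·1·28 = 36036
h=7: C(13,7)·C(7,1)·C(6,1) = 1716·7·6 = 72072
h=9: C(13,9)·C(9,2)·C(4,0) = 715·36·1 = 25740
Total favorable: 133848
Total paths: 4^13 = 67108864
P = 133848/67108864 = 16731/8388608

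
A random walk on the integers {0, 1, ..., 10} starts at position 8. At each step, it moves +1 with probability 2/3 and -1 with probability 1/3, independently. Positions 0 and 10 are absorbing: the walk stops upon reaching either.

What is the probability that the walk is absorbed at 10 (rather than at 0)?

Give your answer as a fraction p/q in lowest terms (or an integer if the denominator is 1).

Biased walk: p = 2/3, q = 1/3, r = q/p = 1/2
Gambler's ruin: P(hit 10 before 0 | start at 8) = (1 - r^a)/(1 - r^N)
r^8 = 1/256; r^10 = 1/1024
P = (1 - 1/256) / (1 - 1/1024) = 255/256 / 1023/1024 = 340/341

Answer: 340/341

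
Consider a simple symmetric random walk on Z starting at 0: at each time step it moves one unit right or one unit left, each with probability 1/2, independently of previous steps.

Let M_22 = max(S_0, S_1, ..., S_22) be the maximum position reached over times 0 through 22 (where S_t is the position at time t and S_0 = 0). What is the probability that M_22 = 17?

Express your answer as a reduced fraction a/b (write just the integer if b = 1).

Let M_22 = max(S_0,...,S_22). Use the reflection principle: for j ≥ 1, #{paths with M_22 ≥ j} = #{S_22 ≥ j} + #{S_22 ≥ j+1}.
By reflection, #{M_22 ≥ 17} = #{S_22 ≥ 17} + #{S_22 ≥ 18} = 254 + 254 = 508.
#{M_22 ≥ 18} = #{S_22 ≥ 18} + #{S_22 ≥ 19} = 254 + 23 = 277.
#{M_22 = 17} = 508 - 277 = 231.
P(M_22 = 17) = 231/4194304 = 231/4194304

Answer: 231/4194304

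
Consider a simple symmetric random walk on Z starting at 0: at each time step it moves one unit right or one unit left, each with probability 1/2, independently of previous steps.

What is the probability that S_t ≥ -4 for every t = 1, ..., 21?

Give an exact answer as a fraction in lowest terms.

Answer: 748391/1048576

Derivation:
Let f(t,s) = #length-t paths at position s with S_1..S_t all ≥ -4.
f(t,s) = f(t-1,s-1) + f(t-1,s+1) for s ≥ -4; f(t,s) = 0 for s < -4.
t=0: f(0,0)=1
t=1: f(1,-1)=1 f(1,1)=1
t=2: f(2,-2)=1 f(2,0)=2 f(2,2)=1
t=3: f(3,-3)=1 f(3,-1)=3 f(3,1)=3 f(3,3)=1
t=4: f(4,-4)=1 f(4,-2)=4 f(4,0)=6 f(4,2)=4 f(4,4)=1
t=5: f(5,-3)=5 f(5,-1)=10 f(5,1)=10 f(5,3)=5 f(5,5)=1
t=6: f(6,-4)=5 f(6,-2)=15 f(6,0)=20 f(6,2)=15 f(6,4)=6 f(6,6)=1
t=7: f(7,-3)=20 f(7,-1)=35 f(7,1)=35 f(7,3)=21 f(7,5)=7 f(7,7)=1
t=8: f(8,-4)=20 f(8,-2)=55 f(8,0)=70 f(8,2)=56 f(8,4)=28 f(8,6)=8 f(8,8)=1
t=9: f(9,-3)=75 f(9,-1)=125 f(9,1)=126 f(9,3)=84 f(9,5)=36 f(9,7)=9 f(9,9)=1
t=10: f(10,-4)=75 f(10,-2)=200 f(10,0)=251 f(10,2)=210 f(10,4)=120 f(10,6)=45 f(10,8)=10 f(10,10)=1
t=11: f(11,-3)=275 f(11,-1)=451 f(11,1)=461 f(11,3)=330 f(11,5)=165 f(11,7)=55 f(11,9)=11 f(11,11)=1
t=12: f(12,-4)=275 f(12,-2)=726 f(12,0)=912 f(12,2)=791 f(12,4)=495 f(12,6)=220 f(12,8)=66 f(12,10)=12 f(12,12)=1
t=13: f(13,-3)=1001 f(13,-1)=1638 f(13,1)=1703 f(13,3)=1286 f(13,5)=715 f(13,7)=286 f(13,9)=78 f(13,11)=13 f(13,13)=1
t=14: f(14,-4)=1001 f(14,-2)=2639 f(14,0)=3341 f(14,2)=2989 f(14,4)=2001 f(14,6)=1001 f(14,8)=364 f(14,10)=91 f(14,12)=14 f(14,14)=1
t=15: f(15,-3)=3640 f(15,-1)=5980 f(15,1)=6330 f(15,3)=4990 f(15,5)=3002 f(15,7)=1365 f(15,9)=455 f(15,11)=105 f(15,13)=15 f(15,15)=1
t=16: f(16,-4)=3640 f(16,-2)=9620 f(16,0)=12310 f(16,2)=11320 f(16,4)=7992 f(16,6)=4367 f(16,8)=1820 f(16,10)=560 f(16,12)=120 f(16,14)=16 f(16,16)=1
t=17: f(17,-3)=13260 f(17,-1)=21930 f(17,1)=23630 f(17,3)=19312 f(17,5)=12359 f(17,7)=6187 f(17,9)=2380 f(17,11)=680 f(17,13)=136 f(17,15)=17 f(17,17)=1
t=18: f(18,-4)=13260 f(18,-2)=35190 f(18,0)=45560 f(18,2)=42942 f(18,4)=31671 f(18,6)=18546 f(18,8)=8567 f(18,10)=3060 f(18,12)=816 f(18,14)=153 f(18,16)=18 f(18,18)=1
t=19: f(19,-3)=48450 f(19,-1)=80750 f(19,1)=88502 f(19,3)=74613 f(19,5)=50217 f(19,7)=27113 f(19,9)=11627 f(19,11)=3876 f(19,13)=969 f(19,15)=171 f(19,17)=19 f(19,19)=1
t=20: f(20,-4)=48450 f(20,-2)=129200 f(20,0)=169252 f(20,2)=163115 f(20,4)=124830 f(20,6)=77330 f(20,8)=38740 f(20,10)=15503 f(20,12)=4845 f(20,14)=1140 f(20,16)=190 f(20,18)=20 f(20,20)=1
t=21: f(21,-3)=177650 f(21,-1)=298452 f(21,1)=332367 f(21,3)=287945 f(21,5)=202160 f(21,7)=116070 f(21,9)=54243 f(21,11)=20348 f(21,13)=5985 f(21,15)=1330 f(21,17)=210 f(21,19)=21 f(21,21)=1
Σ_s f(21,s) = 1496782
P = 1496782/2097152 = 748391/1048576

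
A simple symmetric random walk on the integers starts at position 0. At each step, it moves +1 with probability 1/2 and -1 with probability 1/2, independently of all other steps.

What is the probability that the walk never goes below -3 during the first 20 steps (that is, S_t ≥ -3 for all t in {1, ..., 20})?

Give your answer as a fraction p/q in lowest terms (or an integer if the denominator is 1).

Answer: 323323/524288

Derivation:
Let f(t,s) = #length-t paths at position s with S_1..S_t all ≥ -3.
f(t,s) = f(t-1,s-1) + f(t-1,s+1) for s ≥ -3; f(t,s) = 0 for s < -3.
t=0: f(0,0)=1
t=1: f(1,-1)=1 f(1,1)=1
t=2: f(2,-2)=1 f(2,0)=2 f(2,2)=1
t=3: f(3,-3)=1 f(3,-1)=3 f(3,1)=3 f(3,3)=1
t=4: f(4,-2)=4 f(4,0)=6 f(4,2)=4 f(4,4)=1
t=5: f(5,-3)=4 f(5,-1)=10 f(5,1)=10 f(5,3)=5 f(5,5)=1
t=6: f(6,-2)=14 f(6,0)=20 f(6,2)=15 f(6,4)=6 f(6,6)=1
t=7: f(7,-3)=14 f(7,-1)=34 f(7,1)=35 f(7,3)=21 f(7,5)=7 f(7,7)=1
t=8: f(8,-2)=48 f(8,0)=69 f(8,2)=56 f(8,4)=28 f(8,6)=8 f(8,8)=1
t=9: f(9,-3)=48 f(9,-1)=117 f(9,1)=125 f(9,3)=84 f(9,5)=36 f(9,7)=9 f(9,9)=1
t=10: f(10,-2)=165 f(10,0)=242 f(10,2)=209 f(10,4)=120 f(10,6)=45 f(10,8)=10 f(10,10)=1
t=11: f(11,-3)=165 f(11,-1)=407 f(11,1)=451 f(11,3)=329 f(11,5)=165 f(11,7)=55 f(11,9)=11 f(11,11)=1
t=12: f(12,-2)=572 f(12,0)=858 f(12,2)=780 f(12,4)=494 f(12,6)=220 f(12,8)=66 f(12,10)=12 f(12,12)=1
t=13: f(13,-3)=572 f(13,-1)=1430 f(13,1)=1638 f(13,3)=1274 f(13,5)=714 f(13,7)=286 f(13,9)=78 f(13,11)=13 f(13,13)=1
t=14: f(14,-2)=2002 f(14,0)=3068 f(14,2)=2912 f(14,4)=1988 f(14,6)=1000 f(14,8)=364 f(14,10)=91 f(14,12)=14 f(14,14)=1
t=15: f(15,-3)=2002 f(15,-1)=5070 f(15,1)=5980 f(15,3)=4900 f(15,5)=2988 f(15,7)=1364 f(15,9)=455 f(15,11)=105 f(15,13)=15 f(15,15)=1
t=16: f(16,-2)=7072 f(16,0)=11050 f(16,2)=10880 f(16,4)=7888 f(16,6)=4352 f(16,8)=1819 f(16,10)=560 f(16,12)=120 f(16,14)=16 f(16,16)=1
t=17: f(17,-3)=7072 f(17,-1)=18122 f(17,1)=21930 f(17,3)=18768 f(17,5)=12240 f(17,7)=6171 f(17,9)=2379 f(17,11)=680 f(17,13)=136 f(17,15)=17 f(17,17)=1
t=18: f(18,-2)=25194 f(18,0)=40052 f(18,2)=40698 f(18,4)=31008 f(18,6)=18411 f(18,8)=8550 f(18,10)=3059 f(18,12)=816 f(18,14)=153 f(18,16)=18 f(18,18)=1
t=19: f(19,-3)=25194 f(19,-1)=65246 f(19,1)=80750 f(19,3)=71706 f(19,5)=49419 f(19,7)=26961 f(19,9)=11609 f(19,11)=3875 f(19,13)=969 f(19,15)=171 f(19,17)=19 f(19,19)=1
t=20: f(20,-2)=90440 f(20,0)=145996 f(20,2)=152456 f(20,4)=121125 f(20,6)=76380 f(20,8)=38570 f(20,10)=15484 f(20,12)=4844 f(20,14)=1140 f(20,16)=190 f(20,18)=20 f(20,20)=1
Σ_s f(20,s) = 646646
P = 646646/1048576 = 323323/524288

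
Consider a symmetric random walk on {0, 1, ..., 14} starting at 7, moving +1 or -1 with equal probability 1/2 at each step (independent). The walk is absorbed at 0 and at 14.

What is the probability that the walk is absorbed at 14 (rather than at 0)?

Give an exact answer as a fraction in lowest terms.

Symmetric walk (p = 1/2): the harmonic-function argument gives P(hit 14 before 0 | start at 7) = a/N.
P = 7/14 = 1/2

Answer: 1/2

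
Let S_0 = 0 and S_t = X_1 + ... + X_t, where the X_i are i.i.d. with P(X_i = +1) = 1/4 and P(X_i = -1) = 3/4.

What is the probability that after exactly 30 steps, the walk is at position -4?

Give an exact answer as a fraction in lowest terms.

Answer: 7732903274927775/576460752303423488

Derivation:
To reach position -4 after 30 steps: need 13 steps of +1 and 17 steps of -1.
Number of such sequences: C(30,13) = 119759850
Each has probability (1/4)^13 · (3/4)^17 = 129140163/1152921504606846976
P = 119759850 · 129140163/1152921504606846976 = 7732903274927775/576460752303423488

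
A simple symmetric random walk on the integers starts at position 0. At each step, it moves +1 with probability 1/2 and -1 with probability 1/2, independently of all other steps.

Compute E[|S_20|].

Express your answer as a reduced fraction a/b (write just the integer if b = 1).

S_20 takes values m ≡ 0 (mod 2) with |m| ≤ 20; P(S_20=m) = C(20,(20+m)/2)/2^20.
Total paths: 2^20 = 1048576
Distribution: P(S=-20)=1/1048576, P(S=-18)=20/1048576, P(S=-16)=190/1048576, P(S=-14)=1140/1048576, P(S=-12)=4845/1048576, P(S=-10)=15504/1048576, P(S=-8)=38760/1048576, P(S=-6)=77520/1048576, P(S=-4)=125970/1048576, P(S=-2)=167960/1048576, P(S=0)=184756/1048576, P(S=2)=167960/1048576, P(S=4)=125970/1048576, P(S=6)=77520/1048576, P(S=8)=38760/1048576, P(S=10)=15504/1048576, P(S=12)=4845/1048576, P(S=14)=1140/1048576, P(S=16)=190/1048576, P(S=18)=20/1048576, P(S=20)=1/1048576
E[|S_20|] = Σ_m |m|·P(S_20=m) = 3695120/1048576 = 230945/65536

Answer: 230945/65536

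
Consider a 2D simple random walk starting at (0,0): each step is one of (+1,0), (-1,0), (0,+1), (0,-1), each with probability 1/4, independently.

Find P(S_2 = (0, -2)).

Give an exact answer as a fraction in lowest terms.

Let h be the number of horizontal steps (so 2-h are vertical). To end at (0,-2) need (h+0)/2 right-steps and ((2-h)-2)/2 up-steps.
Sum over h with 0 ≤ h ≤ 0, h ≡ 0 (mod 2), 2-h ≡ 0 (mod 2):
h=0: C(2,0)·C(0,0)·C(2,0) = 1·1·1 = 1
Total favorable: 1
Total paths: 4^2 = 16
P = 1/16 = 1/16

Answer: 1/16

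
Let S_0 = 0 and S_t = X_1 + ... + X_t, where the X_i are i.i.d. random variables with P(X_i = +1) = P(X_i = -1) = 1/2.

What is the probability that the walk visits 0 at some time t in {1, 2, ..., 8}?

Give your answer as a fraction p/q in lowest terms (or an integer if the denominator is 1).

Count via complement. Let g(t,s) = #length-t paths at position s with S_1..S_t all ≠ 0.
g(t,s) = g(t-1,s-1) + g(t-1,s+1) for s ≠ 0; g(t,0) = 0.
t=0: g(0,0)=1
t=1: g(1,-1)=1 g(1,1)=1
t=2: g(2,-2)=1 g(2,2)=1
t=3: g(3,-3)=1 g(3,-1)=1 g(3,1)=1 g(3,3)=1
t=4: g(4,-4)=1 g(4,-2)=2 g(4,2)=2 g(4,4)=1
t=5: g(5,-5)=1 g(5,-3)=3 g(5,-1)=2 g(5,1)=2 g(5,3)=3 g(5,5)=1
t=6: g(6,-6)=1 g(6,-4)=4 g(6,-2)=5 g(6,2)=5 g(6,4)=4 g(6,6)=1
t=7: g(7,-7)=1 g(7,-5)=5 g(7,-3)=9 g(7,-1)=5 g(7,1)=5 g(7,3)=9 g(7,5)=5 g(7,7)=1
t=8: g(8,-8)=1 g(8,-6)=6 g(8,-4)=14 g(8,-2)=14 g(8,2)=14 g(8,4)=14 g(8,6)=6 g(8,8)=1
Paths never hitting 0: Σ_s g(8,s) = 70
Paths hitting 0: 2^8 - 70 = 186
P = 186/256 = 93/128

Answer: 93/128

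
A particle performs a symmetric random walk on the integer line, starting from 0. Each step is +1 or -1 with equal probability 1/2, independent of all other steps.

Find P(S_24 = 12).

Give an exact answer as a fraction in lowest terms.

To reach position 12 after 24 steps: need 18 steps of +1 and 6 of -1.
Favorable paths: C(24,18) = 134596
Total paths: 2^24 = 16777216
P = 134596/16777216 = 33649/4194304

Answer: 33649/4194304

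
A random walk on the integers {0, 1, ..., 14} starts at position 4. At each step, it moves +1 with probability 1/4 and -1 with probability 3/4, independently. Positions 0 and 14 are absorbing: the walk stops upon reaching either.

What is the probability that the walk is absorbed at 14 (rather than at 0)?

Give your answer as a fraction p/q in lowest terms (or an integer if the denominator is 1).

Answer: 10/597871

Derivation:
Biased walk: p = 1/4, q = 3/4, r = q/p = 3
Gambler's ruin: P(hit 14 before 0 | start at 4) = (1 - r^a)/(1 - r^N)
r^4 = 81; r^14 = 4782969
P = (1 - 81) / (1 - 4782969) = -80 / -4782968 = 10/597871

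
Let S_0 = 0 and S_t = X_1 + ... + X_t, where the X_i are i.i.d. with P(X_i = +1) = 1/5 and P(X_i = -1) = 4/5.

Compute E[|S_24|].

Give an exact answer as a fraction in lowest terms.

S_24 takes values m ≡ 0 (mod 2) with |m| ≤ 24; P(S_24=m) = C(24,(24+m)/2) · (1/5)^((24+m)/2) · (4/5)^((24-m)/2).
Distribution: P(S=-24)=281474976710656/59604644775390625, P(S=-22)=1688849860263936/59604644775390625, P(S=-20)=4855443348258816/59604644775390625, P(S=-18)=8901646138474496/59604644775390625, P(S=-16)=11683410556747776/59604644775390625, P(S=-14)=11683410556747776/59604644775390625, P(S=-12)=9249366690758656/59604644775390625, P(S=-10)=5946021444059136/59604644775390625, P(S=-8)=3158823892156416/59604644775390625, P(S=-6)=1403921729847296/59604644775390625, P(S=-4)=526470648692736/59604644775390625, P(S=-2)=167513388220416/59604644775390625, P(S=0)=45368209309696/59604644775390625, P(S=2)=10469586763776/59604644775390625, P(S=4)=2056525971456/59604644775390625, P(S=6)=342754328576/59604644775390625, P(S=8)=48199827456/59604644775390625, P(S=10)=5670567936/59604644775390625, P(S=12)=551305216/59604644775390625, P(S=14)=43524096/59604644775390625, P(S=16)=2720256/59604644775390625, P(S=18)=129536/59604644775390625, P(S=20)=4416/59604644775390625, P(S=22)=96/59604644775390625, P(S=24)=1/59604644775390625
E[|S_24|] = Σ_m |m|·P(S_24=m) = 858370227522884952/59604644775390625

Answer: 858370227522884952/59604644775390625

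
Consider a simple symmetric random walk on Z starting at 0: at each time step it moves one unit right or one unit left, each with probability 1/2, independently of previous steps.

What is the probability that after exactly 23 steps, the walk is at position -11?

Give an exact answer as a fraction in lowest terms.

Answer: 100947/8388608

Derivation:
To reach position -11 after 23 steps: need 6 steps of +1 and 17 of -1.
Favorable paths: C(23,6) = 100947
Total paths: 2^23 = 8388608
P = 100947/8388608 = 100947/8388608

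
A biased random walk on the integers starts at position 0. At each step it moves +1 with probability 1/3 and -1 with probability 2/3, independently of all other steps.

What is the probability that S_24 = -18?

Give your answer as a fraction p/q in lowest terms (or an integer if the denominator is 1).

Answer: 4244635648/282429536481

Derivation:
To reach position -18 after 24 steps: need 3 steps of +1 and 21 steps of -1.
Number of such sequences: C(24,3) = 2024
Each has probability (1/3)^3 · (2/3)^21 = 2097152/282429536481
P = 2024 · 2097152/282429536481 = 4244635648/282429536481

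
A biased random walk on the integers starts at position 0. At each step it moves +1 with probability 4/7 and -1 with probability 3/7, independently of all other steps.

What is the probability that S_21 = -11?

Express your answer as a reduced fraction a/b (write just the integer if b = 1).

To reach position -11 after 21 steps: need 5 steps of +1 and 16 steps of -1.
Number of such sequences: C(21,5) = 20349
Each has probability (4/7)^5 · (3/7)^16 = 44079842304/558545864083284007
P = 20349 · 44079842304/558545864083284007 = 128140101577728/79792266297612001

Answer: 128140101577728/79792266297612001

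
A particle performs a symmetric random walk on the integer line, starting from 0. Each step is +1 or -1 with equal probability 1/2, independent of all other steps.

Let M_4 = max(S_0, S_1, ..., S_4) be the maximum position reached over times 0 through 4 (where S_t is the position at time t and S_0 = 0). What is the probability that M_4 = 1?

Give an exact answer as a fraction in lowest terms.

Answer: 1/4

Derivation:
Let M_4 = max(S_0,...,S_4). Use the reflection principle: for j ≥ 1, #{paths with M_4 ≥ j} = #{S_4 ≥ j} + #{S_4 ≥ j+1}.
By reflection, #{M_4 ≥ 1} = #{S_4 ≥ 1} + #{S_4 ≥ 2} = 5 + 5 = 10.
#{M_4 ≥ 2} = #{S_4 ≥ 2} + #{S_4 ≥ 3} = 5 + 1 = 6.
#{M_4 = 1} = 10 - 6 = 4.
P(M_4 = 1) = 4/16 = 1/4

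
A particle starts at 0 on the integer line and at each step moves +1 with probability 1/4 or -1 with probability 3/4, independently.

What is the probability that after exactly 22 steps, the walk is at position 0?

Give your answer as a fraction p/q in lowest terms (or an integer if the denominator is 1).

To be at 0 after 22 steps: need exactly 11 steps of +1 and 11 of -1.
Number of such sequences: C(22,11) = 705432
Each has probability (1/4)^11 · (3/4)^11 = 177147/17592186044416
P = 705432 · 177147/17592186044416 = 15620645313/2199023255552

Answer: 15620645313/2199023255552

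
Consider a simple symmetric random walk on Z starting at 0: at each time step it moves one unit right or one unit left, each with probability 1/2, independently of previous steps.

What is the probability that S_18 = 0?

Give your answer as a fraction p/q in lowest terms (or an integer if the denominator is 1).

Answer: 12155/65536

Derivation:
To return to 0 after 18 steps: need exactly 9 steps of +1 and 9 of -1.
Favorable paths: C(18,9) = 48620
Total paths: 2^18 = 262144
P = 48620/262144 = 12155/65536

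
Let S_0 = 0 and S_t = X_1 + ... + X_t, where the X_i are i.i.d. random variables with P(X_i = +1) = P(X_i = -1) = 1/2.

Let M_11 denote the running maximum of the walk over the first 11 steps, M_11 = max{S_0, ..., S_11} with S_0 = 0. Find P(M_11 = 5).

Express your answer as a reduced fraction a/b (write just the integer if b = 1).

Answer: 165/2048

Derivation:
Let M_11 = max(S_0,...,S_11). Use the reflection principle: for j ≥ 1, #{paths with M_11 ≥ j} = #{S_11 ≥ j} + #{S_11 ≥ j+1}.
By reflection, #{M_11 ≥ 5} = #{S_11 ≥ 5} + #{S_11 ≥ 6} = 232 + 67 = 299.
#{M_11 ≥ 6} = #{S_11 ≥ 6} + #{S_11 ≥ 7} = 67 + 67 = 134.
#{M_11 = 5} = 299 - 134 = 165.
P(M_11 = 5) = 165/2048 = 165/2048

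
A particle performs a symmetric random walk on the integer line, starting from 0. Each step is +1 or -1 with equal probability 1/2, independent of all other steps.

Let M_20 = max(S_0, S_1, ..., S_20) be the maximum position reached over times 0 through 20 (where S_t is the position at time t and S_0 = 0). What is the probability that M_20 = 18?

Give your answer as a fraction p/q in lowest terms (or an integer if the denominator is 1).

Answer: 5/262144

Derivation:
Let M_20 = max(S_0,...,S_20). Use the reflection principle: for j ≥ 1, #{paths with M_20 ≥ j} = #{S_20 ≥ j} + #{S_20 ≥ j+1}.
By reflection, #{M_20 ≥ 18} = #{S_20 ≥ 18} + #{S_20 ≥ 19} = 21 + 1 = 22.
#{M_20 ≥ 19} = #{S_20 ≥ 19} + #{S_20 ≥ 20} = 1 + 1 = 2.
#{M_20 = 18} = 22 - 2 = 20.
P(M_20 = 18) = 20/1048576 = 5/262144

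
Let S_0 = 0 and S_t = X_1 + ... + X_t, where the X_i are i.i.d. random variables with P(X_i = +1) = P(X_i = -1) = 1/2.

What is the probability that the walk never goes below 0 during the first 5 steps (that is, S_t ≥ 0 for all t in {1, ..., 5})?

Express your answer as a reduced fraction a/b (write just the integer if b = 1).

Answer: 5/16

Derivation:
Let f(t,s) = #length-t paths at position s with S_1..S_t all ≥ 0.
f(t,s) = f(t-1,s-1) + f(t-1,s+1) for s ≥ 0; f(t,s) = 0 for s < 0.
t=0: f(0,0)=1
t=1: f(1,1)=1
t=2: f(2,0)=1 f(2,2)=1
t=3: f(3,1)=2 f(3,3)=1
t=4: f(4,0)=2 f(4,2)=3 f(4,4)=1
t=5: f(5,1)=5 f(5,3)=4 f(5,5)=1
Σ_s f(5,s) = 10
P = 10/32 = 5/16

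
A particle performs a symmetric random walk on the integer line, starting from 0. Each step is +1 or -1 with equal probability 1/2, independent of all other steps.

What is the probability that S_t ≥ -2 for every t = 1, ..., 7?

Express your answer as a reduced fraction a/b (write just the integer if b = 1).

Let f(t,s) = #length-t paths at position s with S_1..S_t all ≥ -2.
f(t,s) = f(t-1,s-1) + f(t-1,s+1) for s ≥ -2; f(t,s) = 0 for s < -2.
t=0: f(0,0)=1
t=1: f(1,-1)=1 f(1,1)=1
t=2: f(2,-2)=1 f(2,0)=2 f(2,2)=1
t=3: f(3,-1)=3 f(3,1)=3 f(3,3)=1
t=4: f(4,-2)=3 f(4,0)=6 f(4,2)=4 f(4,4)=1
t=5: f(5,-1)=9 f(5,1)=10 f(5,3)=5 f(5,5)=1
t=6: f(6,-2)=9 f(6,0)=19 f(6,2)=15 f(6,4)=6 f(6,6)=1
t=7: f(7,-1)=28 f(7,1)=34 f(7,3)=21 f(7,5)=7 f(7,7)=1
Σ_s f(7,s) = 91
P = 91/128 = 91/128

Answer: 91/128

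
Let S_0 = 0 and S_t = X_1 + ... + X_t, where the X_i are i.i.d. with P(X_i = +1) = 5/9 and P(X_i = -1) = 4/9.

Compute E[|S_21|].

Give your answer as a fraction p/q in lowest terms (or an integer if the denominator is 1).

S_21 takes values m ≡ 1 (mod 2) with |m| ≤ 21; P(S_21=m) = C(21,(21+m)/2) · (5/9)^((21+m)/2) · (4/9)^((21-m)/2).
Distribution: P(S=-21)=4398046511104/109418989131512359209, P(S=-19)=38482906972160/36472996377170786403, P(S=-17)=481036337152000/36472996377170786403, P(S=-15)=11424613007360000/109418989131512359209, P(S=-13)=7140383129600000/12157665459056928801, P(S=-11)=30346628300800000/12157665459056928801, P(S=-9)=303466283008000000/36472996377170786403, P(S=-7)=270952038400000000/12157665459056928801, P(S=-5)=592707584000000000/12157665459056928801, P(S=-3)=9631498240000000000/109418989131512359209, P(S=-1)=4815749120000000000/36472996377170786403, P(S=1)=6019686400000000000/36472996377170786403, P(S=3)=18811520000000000000/109418989131512359209, P(S=5)=1808800000000000000/12157665459056928801, P(S=7)=1292000000000000000/12157665459056928801, P(S=9)=2261000000000000000/36472996377170786403, P(S=11)=353281250000000000/12157665459056928801, P(S=13)=129882812500000000/12157665459056928801, P(S=15)=324707031250000000/109418989131512359209, P(S=17)=21362304687500000/36472996377170786403, P(S=19)=2670288085937500/36472996377170786403, P(S=21)=476837158203125/109418989131512359209
E[|S_21|] = Σ_m |m|·P(S_21=m) = 16812634644550774127/4052555153018976267

Answer: 16812634644550774127/4052555153018976267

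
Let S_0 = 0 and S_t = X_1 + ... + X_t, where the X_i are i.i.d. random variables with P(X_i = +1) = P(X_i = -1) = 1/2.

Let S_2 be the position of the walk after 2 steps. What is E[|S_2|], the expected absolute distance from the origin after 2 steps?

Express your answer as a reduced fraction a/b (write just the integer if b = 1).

S_2 takes values m ≡ 0 (mod 2) with |m| ≤ 2; P(S_2=m) = C(2,(2+m)/2)/2^2.
Total paths: 2^2 = 4
Distribution: P(S=-2)=1/4, P(S=0)=2/4, P(S=2)=1/4
E[|S_2|] = Σ_m |m|·P(S_2=m) = 4/4 = 1

Answer: 1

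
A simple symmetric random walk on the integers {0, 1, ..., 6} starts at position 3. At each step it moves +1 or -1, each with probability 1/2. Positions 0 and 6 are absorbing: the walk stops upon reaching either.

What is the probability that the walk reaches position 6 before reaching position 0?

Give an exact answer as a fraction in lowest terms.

Symmetric walk (p = 1/2): the harmonic-function argument gives P(hit 6 before 0 | start at 3) = a/N.
P = 3/6 = 1/2

Answer: 1/2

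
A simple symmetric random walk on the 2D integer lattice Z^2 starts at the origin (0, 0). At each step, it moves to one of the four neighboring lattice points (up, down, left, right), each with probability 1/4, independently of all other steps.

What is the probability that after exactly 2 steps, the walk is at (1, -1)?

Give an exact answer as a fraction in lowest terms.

Let h be the number of horizontal steps (so 2-h are vertical). To end at (1,-1) need (h+1)/2 right-steps and ((2-h)-1)/2 up-steps.
Sum over h with 1 ≤ h ≤ 1, h ≡ 1 (mod 2), 2-h ≡ 1 (mod 2):
h=1: C(2,1)·C(1,1)·C(1,0) = 2·1·1 = 2
Total favorable: 2
Total paths: 4^2 = 16
P = 2/16 = 1/8

Answer: 1/8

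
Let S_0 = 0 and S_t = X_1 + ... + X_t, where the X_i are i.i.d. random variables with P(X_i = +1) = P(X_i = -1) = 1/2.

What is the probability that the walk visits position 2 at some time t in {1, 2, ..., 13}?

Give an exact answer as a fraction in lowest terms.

Count via complement. Let g(t,s) = #length-t paths at position s with S_1..S_t all ≠ 2.
g(t,s) = g(t-1,s-1) + g(t-1,s+1) for s ≠ 2; g(t,2) = 0.
t=0: g(0,0)=1
t=1: g(1,-1)=1 g(1,1)=1
t=2: g(2,-2)=1 g(2,0)=2
t=3: g(3,-3)=1 g(3,-1)=3 g(3,1)=2
t=4: g(4,-4)=1 g(4,-2)=4 g(4,0)=5
t=5: g(5,-5)=1 g(5,-3)=5 g(5,-1)=9 g(5,1)=5
t=6: g(6,-6)=1 g(6,-4)=6 g(6,-2)=14 g(6,0)=14
t=7: g(7,-7)=1 g(7,-5)=7 g(7,-3)=20 g(7,-1)=28 g(7,1)=14
t=8: g(8,-8)=1 g(8,-6)=8 g(8,-4)=27 g(8,-2)=48 g(8,0)=42
t=9: g(9,-9)=1 g(9,-7)=9 g(9,-5)=35 g(9,-3)=75 g(9,-1)=90 g(9,1)=42
t=10: g(10,-10)=1 g(10,-8)=10 g(10,-6)=44 g(10,-4)=110 g(10,-2)=165 g(10,0)=132
t=11: g(11,-11)=1 g(11,-9)=11 g(11,-7)=54 g(11,-5)=154 g(11,-3)=275 g(11,-1)=297 g(11,1)=132
t=12: g(12,-12)=1 g(12,-10)=12 g(12,-8)=65 g(12,-6)=208 g(12,-4)=429 g(12,-2)=572 g(12,0)=429
t=13: g(13,-13)=1 g(13,-11)=13 g(13,-9)=77 g(13,-7)=273 g(13,-5)=637 g(13,-3)=1001 g(13,-1)=1001 g(13,1)=429
Paths never hitting 2: Σ_s g(13,s) = 3432
Paths hitting 2: 2^13 - 3432 = 4760
P = 4760/8192 = 595/1024

Answer: 595/1024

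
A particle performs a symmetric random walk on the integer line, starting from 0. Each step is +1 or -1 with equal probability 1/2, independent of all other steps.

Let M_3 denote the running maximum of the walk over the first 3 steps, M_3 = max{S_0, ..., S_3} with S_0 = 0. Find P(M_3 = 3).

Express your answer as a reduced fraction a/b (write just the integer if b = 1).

Let M_3 = max(S_0,...,S_3). Use the reflection principle: for j ≥ 1, #{paths with M_3 ≥ j} = #{S_3 ≥ j} + #{S_3 ≥ j+1}.
By reflection, #{M_3 ≥ 3} = #{S_3 ≥ 3} + #{S_3 ≥ 4} = 1 + 0 = 1.
#{M_3 ≥ 4} = #{S_3 ≥ 4} + #{S_3 ≥ 5} = 0 + 0 = 0.
#{M_3 = 3} = 1 - 0 = 1.
P(M_3 = 3) = 1/8 = 1/8

Answer: 1/8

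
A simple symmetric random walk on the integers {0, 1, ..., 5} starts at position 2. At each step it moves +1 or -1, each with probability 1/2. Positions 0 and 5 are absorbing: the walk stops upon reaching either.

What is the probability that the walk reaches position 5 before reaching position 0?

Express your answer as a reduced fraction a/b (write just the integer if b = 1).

Symmetric walk (p = 1/2): the harmonic-function argument gives P(hit 5 before 0 | start at 2) = a/N.
P = 2/5 = 2/5

Answer: 2/5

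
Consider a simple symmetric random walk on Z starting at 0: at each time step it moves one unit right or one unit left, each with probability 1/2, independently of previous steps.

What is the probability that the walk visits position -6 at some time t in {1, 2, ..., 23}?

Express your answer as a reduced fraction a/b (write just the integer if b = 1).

Answer: 440485/2097152

Derivation:
Count via complement. Let g(t,s) = #length-t paths at position s with S_1..S_t all ≠ -6.
g(t,s) = g(t-1,s-1) + g(t-1,s+1) for s ≠ -6; g(t,-6) = 0.
t=0: g(0,0)=1
t=1: g(1,-1)=1 g(1,1)=1
t=2: g(2,-2)=1 g(2,0)=2 g(2,2)=1
t=3: g(3,-3)=1 g(3,-1)=3 g(3,1)=3 g(3,3)=1
t=4: g(4,-4)=1 g(4,-2)=4 g(4,0)=6 g(4,2)=4 g(4,4)=1
t=5: g(5,-5)=1 g(5,-3)=5 g(5,-1)=10 g(5,1)=10 g(5,3)=5 g(5,5)=1
t=6: g(6,-4)=6 g(6,-2)=15 g(6,0)=20 g(6,2)=15 g(6,4)=6 g(6,6)=1
t=7: g(7,-5)=6 g(7,-3)=21 g(7,-1)=35 g(7,1)=35 g(7,3)=21 g(7,5)=7 g(7,7)=1
t=8: g(8,-4)=27 g(8,-2)=56 g(8,0)=70 g(8,2)=56 g(8,4)=28 g(8,6)=8 g(8,8)=1
t=9: g(9,-5)=27 g(9,-3)=83 g(9,-1)=126 g(9,1)=126 g(9,3)=84 g(9,5)=36 g(9,7)=9 g(9,9)=1
t=10: g(10,-4)=110 g(10,-2)=209 g(10,0)=252 g(10,2)=210 g(10,4)=120 g(10,6)=45 g(10,8)=10 g(10,10)=1
t=11: g(11,-5)=110 g(11,-3)=319 g(11,-1)=461 g(11,1)=462 g(11,3)=330 g(11,5)=165 g(11,7)=55 g(11,9)=11 g(11,11)=1
t=12: g(12,-4)=429 g(12,-2)=780 g(12,0)=923 g(12,2)=792 g(12,4)=495 g(12,6)=220 g(12,8)=66 g(12,10)=12 g(12,12)=1
t=13: g(13,-5)=429 g(13,-3)=1209 g(13,-1)=1703 g(13,1)=1715 g(13,3)=1287 g(13,5)=715 g(13,7)=286 g(13,9)=78 g(13,11)=13 g(13,13)=1
t=14: g(14,-4)=1638 g(14,-2)=2912 g(14,0)=3418 g(14,2)=3002 g(14,4)=2002 g(14,6)=1001 g(14,8)=364 g(14,10)=91 g(14,12)=14 g(14,14)=1
t=15: g(15,-5)=1638 g(15,-3)=4550 g(15,-1)=6330 g(15,1)=6420 g(15,3)=5004 g(15,5)=3003 g(15,7)=1365 g(15,9)=455 g(15,11)=105 g(15,13)=15 g(15,15)=1
t=16: g(16,-4)=6188 g(16,-2)=10880 g(16,0)=12750 g(16,2)=11424 g(16,4)=8007 g(16,6)=4368 g(16,8)=1820 g(16,10)=560 g(16,12)=120 g(16,14)=16 g(16,16)=1
t=17: g(17,-5)=6188 g(17,-3)=17068 g(17,-1)=23630 g(17,1)=24174 g(17,3)=19431 g(17,5)=12375 g(17,7)=6188 g(17,9)=2380 g(17,11)=680 g(17,13)=136 g(17,15)=17 g(17,17)=1
t=18: g(18,-4)=23256 g(18,-2)=40698 g(18,0)=47804 g(18,2)=43605 g(18,4)=31806 g(18,6)=18563 g(18,8)=8568 g(18,10)=3060 g(18,12)=816 g(18,14)=153 g(18,16)=18 g(18,18)=1
t=19: g(19,-5)=23256 g(19,-3)=63954 g(19,-1)=88502 g(19,1)=91409 g(19,3)=75411 g(19,5)=50369 g(19,7)=27131 g(19,9)=11628 g(19,11)=3876 g(19,13)=969 g(19,15)=171 g(19,17)=19 g(19,19)=1
t=20: g(20,-4)=87210 g(20,-2)=152456 g(20,0)=179911 g(20,2)=166820 g(20,4)=125780 g(20,6)=77500 g(20,8)=38759 g(20,10)=15504 g(20,12)=4845 g(20,14)=1140 g(20,16)=190 g(20,18)=20 g(20,20)=1
t=21: g(21,-5)=87210 g(21,-3)=239666 g(21,-1)=332367 g(21,1)=346731 g(21,3)=292600 g(21,5)=203280 g(21,7)=116259 g(21,9)=54263 g(21,11)=20349 g(21,13)=5985 g(21,15)=1330 g(21,17)=210 g(21,19)=21 g(21,21)=1
t=22: g(22,-4)=326876 g(22,-2)=572033 g(22,0)=679098 g(22,2)=639331 g(22,4)=495880 g(22,6)=319539 g(22,8)=170522 g(22,10)=74612 g(22,12)=26334 g(22,14)=7315 g(22,16)=1540 g(22,18)=231 g(22,20)=22 g(22,22)=1
t=23: g(23,-5)=326876 g(23,-3)=898909 g(23,-1)=1251131 g(23,1)=1318429 g(23,3)=1135211 g(23,5)=815419 g(23,7)=490061 g(23,9)=245134 g(23,11)=100946 g(23,13)=33649 g(23,15)=8855 g(23,17)=1771 g(23,19)=253 g(23,21)=23 g(23,23)=1
Paths never hitting -6: Σ_s g(23,s) = 6626668
Paths hitting -6: 2^23 - 6626668 = 1761940
P = 1761940/8388608 = 440485/2097152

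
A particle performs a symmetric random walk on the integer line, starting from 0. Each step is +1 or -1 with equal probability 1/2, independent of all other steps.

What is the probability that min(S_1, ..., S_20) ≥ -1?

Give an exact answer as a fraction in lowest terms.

Answer: 88179/262144

Derivation:
Let f(t,s) = #length-t paths at position s with S_1..S_t all ≥ -1.
f(t,s) = f(t-1,s-1) + f(t-1,s+1) for s ≥ -1; f(t,s) = 0 for s < -1.
t=0: f(0,0)=1
t=1: f(1,-1)=1 f(1,1)=1
t=2: f(2,0)=2 f(2,2)=1
t=3: f(3,-1)=2 f(3,1)=3 f(3,3)=1
t=4: f(4,0)=5 f(4,2)=4 f(4,4)=1
t=5: f(5,-1)=5 f(5,1)=9 f(5,3)=5 f(5,5)=1
t=6: f(6,0)=14 f(6,2)=14 f(6,4)=6 f(6,6)=1
t=7: f(7,-1)=14 f(7,1)=28 f(7,3)=20 f(7,5)=7 f(7,7)=1
t=8: f(8,0)=42 f(8,2)=48 f(8,4)=27 f(8,6)=8 f(8,8)=1
t=9: f(9,-1)=42 f(9,1)=90 f(9,3)=75 f(9,5)=35 f(9,7)=9 f(9,9)=1
t=10: f(10,0)=132 f(10,2)=165 f(10,4)=110 f(10,6)=44 f(10,8)=10 f(10,10)=1
t=11: f(11,-1)=132 f(11,1)=297 f(11,3)=275 f(11,5)=154 f(11,7)=54 f(11,9)=11 f(11,11)=1
t=12: f(12,0)=429 f(12,2)=572 f(12,4)=429 f(12,6)=208 f(12,8)=65 f(12,10)=12 f(12,12)=1
t=13: f(13,-1)=429 f(13,1)=1001 f(13,3)=1001 f(13,5)=637 f(13,7)=273 f(13,9)=77 f(13,11)=13 f(13,13)=1
t=14: f(14,0)=1430 f(14,2)=2002 f(14,4)=1638 f(14,6)=910 f(14,8)=350 f(14,10)=90 f(14,12)=14 f(14,14)=1
t=15: f(15,-1)=1430 f(15,1)=3432 f(15,3)=3640 f(15,5)=2548 f(15,7)=1260 f(15,9)=440 f(15,11)=104 f(15,13)=15 f(15,15)=1
t=16: f(16,0)=4862 f(16,2)=7072 f(16,4)=6188 f(16,6)=3808 f(16,8)=1700 f(16,10)=544 f(16,12)=119 f(16,14)=16 f(16,16)=1
t=17: f(17,-1)=4862 f(17,1)=11934 f(17,3)=13260 f(17,5)=9996 f(17,7)=5508 f(17,9)=2244 f(17,11)=663 f(17,13)=135 f(17,15)=17 f(17,17)=1
t=18: f(18,0)=16796 f(18,2)=25194 f(18,4)=23256 f(18,6)=15504 f(18,8)=7752 f(18,10)=2907 f(18,12)=798 f(18,14)=152 f(18,16)=18 f(18,18)=1
t=19: f(19,-1)=16796 f(19,1)=41990 f(19,3)=48450 f(19,5)=38760 f(19,7)=23256 f(19,9)=10659 f(19,11)=3705 f(19,13)=950 f(19,15)=170 f(19,17)=19 f(19,19)=1
t=20: f(20,0)=58786 f(20,2)=90440 f(20,4)=87210 f(20,6)=62016 f(20,8)=33915 f(20,10)=14364 f(20,12)=4655 f(20,14)=1120 f(20,16)=189 f(20,18)=20 f(20,20)=1
Σ_s f(20,s) = 352716
P = 352716/1048576 = 88179/262144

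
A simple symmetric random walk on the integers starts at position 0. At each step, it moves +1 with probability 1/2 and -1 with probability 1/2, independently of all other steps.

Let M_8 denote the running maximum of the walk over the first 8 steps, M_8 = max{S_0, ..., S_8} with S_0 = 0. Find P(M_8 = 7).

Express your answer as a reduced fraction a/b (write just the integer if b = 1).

Let M_8 = max(S_0,...,S_8). Use the reflection principle: for j ≥ 1, #{paths with M_8 ≥ j} = #{S_8 ≥ j} + #{S_8 ≥ j+1}.
By reflection, #{M_8 ≥ 7} = #{S_8 ≥ 7} + #{S_8 ≥ 8} = 1 + 1 = 2.
#{M_8 ≥ 8} = #{S_8 ≥ 8} + #{S_8 ≥ 9} = 1 + 0 = 1.
#{M_8 = 7} = 2 - 1 = 1.
P(M_8 = 7) = 1/256 = 1/256

Answer: 1/256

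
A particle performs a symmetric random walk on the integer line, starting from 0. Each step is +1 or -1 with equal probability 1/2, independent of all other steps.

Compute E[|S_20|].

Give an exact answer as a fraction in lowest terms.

S_20 takes values m ≡ 0 (mod 2) with |m| ≤ 20; P(S_20=m) = C(20,(20+m)/2)/2^20.
Total paths: 2^20 = 1048576
Distribution: P(S=-20)=1/1048576, P(S=-18)=20/1048576, P(S=-16)=190/1048576, P(S=-14)=1140/1048576, P(S=-12)=4845/1048576, P(S=-10)=15504/1048576, P(S=-8)=38760/1048576, P(S=-6)=77520/1048576, P(S=-4)=125970/1048576, P(S=-2)=167960/1048576, P(S=0)=184756/1048576, P(S=2)=167960/1048576, P(S=4)=125970/1048576, P(S=6)=77520/1048576, P(S=8)=38760/1048576, P(S=10)=15504/1048576, P(S=12)=4845/1048576, P(S=14)=1140/1048576, P(S=16)=190/1048576, P(S=18)=20/1048576, P(S=20)=1/1048576
E[|S_20|] = Σ_m |m|·P(S_20=m) = 3695120/1048576 = 230945/65536

Answer: 230945/65536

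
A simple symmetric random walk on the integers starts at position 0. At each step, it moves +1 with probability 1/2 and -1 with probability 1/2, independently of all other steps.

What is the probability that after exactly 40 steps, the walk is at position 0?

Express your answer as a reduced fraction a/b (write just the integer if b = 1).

Answer: 34461632205/274877906944

Derivation:
To return to 0 after 40 steps: need exactly 20 steps of +1 and 20 of -1.
Favorable paths: C(40,20) = 137846528820
Total paths: 2^40 = 1099511627776
P = 137846528820/1099511627776 = 34461632205/274877906944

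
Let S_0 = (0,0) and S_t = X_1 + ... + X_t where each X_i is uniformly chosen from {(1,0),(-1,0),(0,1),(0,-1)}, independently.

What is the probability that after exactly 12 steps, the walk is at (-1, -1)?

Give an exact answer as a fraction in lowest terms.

Answer: 22869/524288

Derivation:
Let h be the number of horizontal steps (so 12-h are vertical). To end at (-1,-1) need (h-1)/2 right-steps and ((12-h)-1)/2 up-steps.
Sum over h with 1 ≤ h ≤ 11, h ≡ 1 (mod 2), 12-h ≡ 1 (mod 2):
h=1: C(12,1)·C(1,0)·C(11,5) = 12·1·462 = 5544
h=3: C(12,3)·C(3,1)·C(9,4) = 220·3·126 = 83160
h=5: C(12,5)·C(5,2)·C(7,3) = 792·10·35 = 277200
h=7: C(12,7)·C(7,3)·C(5,2) = 792·35·10 = 277200
h=9: C(12,9)·C(9,4)·C(3,1) = 220·126·3 = 83160
h=11: C(12,11)·C(11,5)·C(1,0) = 12·462·1 = 5544
Total favorable: 731808
Total paths: 4^12 = 16777216
P = 731808/16777216 = 22869/524288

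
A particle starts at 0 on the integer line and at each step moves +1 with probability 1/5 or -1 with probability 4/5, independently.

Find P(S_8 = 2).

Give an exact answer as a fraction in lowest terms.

To reach position 2 after 8 steps: need 5 steps of +1 and 3 steps of -1.
Number of such sequences: C(8,5) = 56
Each has probability (1/5)^5 · (4/5)^3 = 64/390625
P = 56 · 64/390625 = 3584/390625

Answer: 3584/390625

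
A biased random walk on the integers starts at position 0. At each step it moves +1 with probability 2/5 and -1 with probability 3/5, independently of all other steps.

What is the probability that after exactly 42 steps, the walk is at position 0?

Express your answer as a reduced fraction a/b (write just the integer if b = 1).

Answer: 2361547284676996321800880128/45474735088646411895751953125

Derivation:
To be at 0 after 42 steps: need exactly 21 steps of +1 and 21 of -1.
Number of such sequences: C(42,21) = 538257874440
Each has probability (2/5)^21 · (3/5)^21 = 21936950640377856/227373675443232059478759765625
P = 538257874440 · 21936950640377856/227373675443232059478759765625 = 2361547284676996321800880128/45474735088646411895751953125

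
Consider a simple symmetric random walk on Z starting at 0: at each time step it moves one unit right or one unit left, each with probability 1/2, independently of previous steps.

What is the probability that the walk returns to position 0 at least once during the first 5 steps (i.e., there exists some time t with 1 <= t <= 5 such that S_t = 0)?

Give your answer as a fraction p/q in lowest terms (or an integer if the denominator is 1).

Count via complement. Let g(t,s) = #length-t paths at position s with S_1..S_t all ≠ 0.
g(t,s) = g(t-1,s-1) + g(t-1,s+1) for s ≠ 0; g(t,0) = 0.
t=0: g(0,0)=1
t=1: g(1,-1)=1 g(1,1)=1
t=2: g(2,-2)=1 g(2,2)=1
t=3: g(3,-3)=1 g(3,-1)=1 g(3,1)=1 g(3,3)=1
t=4: g(4,-4)=1 g(4,-2)=2 g(4,2)=2 g(4,4)=1
t=5: g(5,-5)=1 g(5,-3)=3 g(5,-1)=2 g(5,1)=2 g(5,3)=3 g(5,5)=1
Paths never hitting 0: Σ_s g(5,s) = 12
Paths hitting 0: 2^5 - 12 = 20
P = 20/32 = 5/8

Answer: 5/8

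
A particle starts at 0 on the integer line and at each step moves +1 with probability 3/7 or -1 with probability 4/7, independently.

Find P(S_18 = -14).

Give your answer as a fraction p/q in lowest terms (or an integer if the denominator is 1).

To reach position -14 after 18 steps: need 2 steps of +1 and 16 steps of -1.
Number of such sequences: C(18,2) = 153
Each has probability (3/7)^2 · (4/7)^16 = 38654705664/1628413597910449
P = 153 · 38654705664/1628413597910449 = 5914169966592/1628413597910449

Answer: 5914169966592/1628413597910449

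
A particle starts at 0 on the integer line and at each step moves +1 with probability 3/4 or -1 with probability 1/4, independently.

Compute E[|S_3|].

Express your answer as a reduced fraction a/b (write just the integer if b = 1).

S_3 takes values m ≡ 1 (mod 2) with |m| ≤ 3; P(S_3=m) = C(3,(3+m)/2) · (3/4)^((3+m)/2) · (1/4)^((3-m)/2).
Distribution: P(S=-3)=1/64, P(S=-1)=9/64, P(S=1)=27/64, P(S=3)=27/64
E[|S_3|] = Σ_m |m|·P(S_3=m) = 15/8

Answer: 15/8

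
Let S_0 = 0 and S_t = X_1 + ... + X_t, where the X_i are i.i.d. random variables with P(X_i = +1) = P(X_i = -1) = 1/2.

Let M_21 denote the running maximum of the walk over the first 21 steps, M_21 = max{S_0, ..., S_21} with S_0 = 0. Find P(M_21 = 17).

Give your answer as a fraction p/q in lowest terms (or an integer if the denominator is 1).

Let M_21 = max(S_0,...,S_21). Use the reflection principle: for j ≥ 1, #{paths with M_21 ≥ j} = #{S_21 ≥ j} + #{S_21 ≥ j+1}.
By reflection, #{M_21 ≥ 17} = #{S_21 ≥ 17} + #{S_21 ≥ 18} = 232 + 22 = 254.
#{M_21 ≥ 18} = #{S_21 ≥ 18} + #{S_21 ≥ 19} = 22 + 22 = 44.
#{M_21 = 17} = 254 - 44 = 210.
P(M_21 = 17) = 210/2097152 = 105/1048576

Answer: 105/1048576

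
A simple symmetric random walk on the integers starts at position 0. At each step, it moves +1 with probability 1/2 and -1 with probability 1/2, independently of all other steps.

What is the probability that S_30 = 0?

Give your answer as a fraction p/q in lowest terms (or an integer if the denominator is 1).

To return to 0 after 30 steps: need exactly 15 steps of +1 and 15 of -1.
Favorable paths: C(30,15) = 155117520
Total paths: 2^30 = 1073741824
P = 155117520/1073741824 = 9694845/67108864

Answer: 9694845/67108864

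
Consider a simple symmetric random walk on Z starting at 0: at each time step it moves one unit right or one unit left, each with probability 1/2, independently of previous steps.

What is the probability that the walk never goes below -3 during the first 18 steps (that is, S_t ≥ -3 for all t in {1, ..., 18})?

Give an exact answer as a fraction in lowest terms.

Let f(t,s) = #length-t paths at position s with S_1..S_t all ≥ -3.
f(t,s) = f(t-1,s-1) + f(t-1,s+1) for s ≥ -3; f(t,s) = 0 for s < -3.
t=0: f(0,0)=1
t=1: f(1,-1)=1 f(1,1)=1
t=2: f(2,-2)=1 f(2,0)=2 f(2,2)=1
t=3: f(3,-3)=1 f(3,-1)=3 f(3,1)=3 f(3,3)=1
t=4: f(4,-2)=4 f(4,0)=6 f(4,2)=4 f(4,4)=1
t=5: f(5,-3)=4 f(5,-1)=10 f(5,1)=10 f(5,3)=5 f(5,5)=1
t=6: f(6,-2)=14 f(6,0)=20 f(6,2)=15 f(6,4)=6 f(6,6)=1
t=7: f(7,-3)=14 f(7,-1)=34 f(7,1)=35 f(7,3)=21 f(7,5)=7 f(7,7)=1
t=8: f(8,-2)=48 f(8,0)=69 f(8,2)=56 f(8,4)=28 f(8,6)=8 f(8,8)=1
t=9: f(9,-3)=48 f(9,-1)=117 f(9,1)=125 f(9,3)=84 f(9,5)=36 f(9,7)=9 f(9,9)=1
t=10: f(10,-2)=165 f(10,0)=242 f(10,2)=209 f(10,4)=120 f(10,6)=45 f(10,8)=10 f(10,10)=1
t=11: f(11,-3)=165 f(11,-1)=407 f(11,1)=451 f(11,3)=329 f(11,5)=165 f(11,7)=55 f(11,9)=11 f(11,11)=1
t=12: f(12,-2)=572 f(12,0)=858 f(12,2)=780 f(12,4)=494 f(12,6)=220 f(12,8)=66 f(12,10)=12 f(12,12)=1
t=13: f(13,-3)=572 f(13,-1)=1430 f(13,1)=1638 f(13,3)=1274 f(13,5)=714 f(13,7)=286 f(13,9)=78 f(13,11)=13 f(13,13)=1
t=14: f(14,-2)=2002 f(14,0)=3068 f(14,2)=2912 f(14,4)=1988 f(14,6)=1000 f(14,8)=364 f(14,10)=91 f(14,12)=14 f(14,14)=1
t=15: f(15,-3)=2002 f(15,-1)=5070 f(15,1)=5980 f(15,3)=4900 f(15,5)=2988 f(15,7)=1364 f(15,9)=455 f(15,11)=105 f(15,13)=15 f(15,15)=1
t=16: f(16,-2)=7072 f(16,0)=11050 f(16,2)=10880 f(16,4)=7888 f(16,6)=4352 f(16,8)=1819 f(16,10)=560 f(16,12)=120 f(16,14)=16 f(16,16)=1
t=17: f(17,-3)=7072 f(17,-1)=18122 f(17,1)=21930 f(17,3)=18768 f(17,5)=12240 f(17,7)=6171 f(17,9)=2379 f(17,11)=680 f(17,13)=136 f(17,15)=17 f(17,17)=1
t=18: f(18,-2)=25194 f(18,0)=40052 f(18,2)=40698 f(18,4)=31008 f(18,6)=18411 f(18,8)=8550 f(18,10)=3059 f(18,12)=816 f(18,14)=153 f(18,16)=18 f(18,18)=1
Σ_s f(18,s) = 167960
P = 167960/262144 = 20995/32768

Answer: 20995/32768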